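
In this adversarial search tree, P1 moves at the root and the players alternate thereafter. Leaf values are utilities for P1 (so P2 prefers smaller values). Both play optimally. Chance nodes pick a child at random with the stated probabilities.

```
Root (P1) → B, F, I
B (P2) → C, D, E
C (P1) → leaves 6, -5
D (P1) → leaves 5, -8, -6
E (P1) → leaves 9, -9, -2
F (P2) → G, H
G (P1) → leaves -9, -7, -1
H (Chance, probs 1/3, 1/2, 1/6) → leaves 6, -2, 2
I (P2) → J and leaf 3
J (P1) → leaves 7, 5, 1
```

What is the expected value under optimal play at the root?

5

C (P1): max(6, -5) = 6
D (P1): max(5, -8, -6) = 5
E (P1): max(9, -9, -2) = 9
B (P2): min(6, 5, 9) = 5
G (P1): max(-9, -7, -1) = -1
H (Chance): 1/3·6 + 1/2·-2 + 1/6·2 = 1.33
F (P2): min(-1, 1.33) = -1
J (P1): max(7, 5, 1) = 7
I (P2): min(7, 3) = 3
Root (P1): max(5, -1, 3) = 5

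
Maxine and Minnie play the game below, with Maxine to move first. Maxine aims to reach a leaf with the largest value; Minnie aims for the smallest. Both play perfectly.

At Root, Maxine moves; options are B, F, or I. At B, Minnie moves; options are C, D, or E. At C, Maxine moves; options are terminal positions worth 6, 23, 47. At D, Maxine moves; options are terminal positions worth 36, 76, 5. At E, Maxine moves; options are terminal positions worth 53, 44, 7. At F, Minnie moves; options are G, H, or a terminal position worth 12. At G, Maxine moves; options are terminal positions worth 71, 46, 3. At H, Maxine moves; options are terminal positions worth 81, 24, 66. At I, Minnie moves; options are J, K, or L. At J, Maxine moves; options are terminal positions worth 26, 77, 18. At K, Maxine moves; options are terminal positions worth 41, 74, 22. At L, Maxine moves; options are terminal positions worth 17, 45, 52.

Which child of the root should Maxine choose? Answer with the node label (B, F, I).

I

C (Maxine): max(6, 23, 47) = 47
D (Maxine): max(36, 76, 5) = 76
E (Maxine): max(53, 44, 7) = 53
B (Minnie): min(47, 76, 53) = 47
G (Maxine): max(71, 46, 3) = 71
H (Maxine): max(81, 24, 66) = 81
F (Minnie): min(71, 81, 12) = 12
J (Maxine): max(26, 77, 18) = 77
K (Maxine): max(41, 74, 22) = 74
L (Maxine): max(17, 45, 52) = 52
I (Minnie): min(77, 74, 52) = 52
Root (Maxine): max(47, 12, 52) = 52
Maxine picks the child with the highest value: I (value 52).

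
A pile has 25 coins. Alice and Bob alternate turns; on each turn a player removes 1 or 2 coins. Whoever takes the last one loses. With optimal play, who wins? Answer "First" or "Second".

Compute winning (W) and losing (L) positions by backward induction:
i:   0  1  2  3  4  5  6  7  8  9 10 11 12 13 14 15 16 17 18 19 20 21 22 23 24 25
     W  L  W  W  L  W  W  L  W  W  L  W  W  L  W  W  L  W  W  L  W  W  L  W  W  L
Position 25 is L, so the second player wins.

Second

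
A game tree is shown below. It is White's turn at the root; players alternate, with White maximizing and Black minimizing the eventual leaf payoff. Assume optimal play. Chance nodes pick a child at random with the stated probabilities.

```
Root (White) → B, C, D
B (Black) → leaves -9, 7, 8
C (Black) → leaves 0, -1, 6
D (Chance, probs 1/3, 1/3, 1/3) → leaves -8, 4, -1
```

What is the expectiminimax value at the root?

-1

B (Black): min(-9, 7, 8) = -9
C (Black): min(0, -1, 6) = -1
D (Chance): 1/3·-8 + 1/3·4 + 1/3·-1 = -1.67
Root (White): max(-9, -1, -1.67) = -1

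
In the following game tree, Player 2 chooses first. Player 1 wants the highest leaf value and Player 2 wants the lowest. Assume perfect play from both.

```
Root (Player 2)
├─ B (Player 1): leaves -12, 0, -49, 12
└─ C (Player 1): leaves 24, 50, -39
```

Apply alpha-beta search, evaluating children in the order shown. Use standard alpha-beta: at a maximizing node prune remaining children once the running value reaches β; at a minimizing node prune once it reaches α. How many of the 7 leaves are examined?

5

B [α=-∞,β=+∞]: v=12
C [α=-∞,β=12]: v=24 after child 1 ≥ β → β-cutoff, skip 2
Root [α=-∞,β=+∞]: v=12
Leaves evaluated: 5 of 7.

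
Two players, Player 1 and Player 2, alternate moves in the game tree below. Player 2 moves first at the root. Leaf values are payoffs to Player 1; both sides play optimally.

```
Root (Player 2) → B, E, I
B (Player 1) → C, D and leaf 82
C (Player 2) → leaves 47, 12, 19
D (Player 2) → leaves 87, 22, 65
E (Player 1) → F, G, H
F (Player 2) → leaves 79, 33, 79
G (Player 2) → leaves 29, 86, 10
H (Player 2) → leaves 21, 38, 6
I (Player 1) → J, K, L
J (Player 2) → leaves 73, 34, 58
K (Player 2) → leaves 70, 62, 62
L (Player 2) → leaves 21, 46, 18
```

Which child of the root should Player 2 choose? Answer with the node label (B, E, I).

C (Player 2): min(47, 12, 19) = 12
D (Player 2): min(87, 22, 65) = 22
B (Player 1): max(12, 22, 82) = 82
F (Player 2): min(79, 33, 79) = 33
G (Player 2): min(29, 86, 10) = 10
H (Player 2): min(21, 38, 6) = 6
E (Player 1): max(33, 10, 6) = 33
J (Player 2): min(73, 34, 58) = 34
K (Player 2): min(70, 62, 62) = 62
L (Player 2): min(21, 46, 18) = 18
I (Player 1): max(34, 62, 18) = 62
Root (Player 2): min(82, 33, 62) = 33
Player 2 picks the child with the lowest value: E (value 33).

E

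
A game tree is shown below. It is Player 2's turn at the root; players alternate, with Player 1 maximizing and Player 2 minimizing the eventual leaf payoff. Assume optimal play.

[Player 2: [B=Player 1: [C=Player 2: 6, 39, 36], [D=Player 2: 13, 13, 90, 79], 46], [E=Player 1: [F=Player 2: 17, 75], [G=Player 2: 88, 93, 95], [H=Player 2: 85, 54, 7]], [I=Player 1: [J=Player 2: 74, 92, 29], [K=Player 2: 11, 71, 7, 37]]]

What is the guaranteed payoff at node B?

C: min(6, 39, 36) = 6
D: min(13, 13, 90, 79) = 13
B: max(6, 13, 46) = 46

46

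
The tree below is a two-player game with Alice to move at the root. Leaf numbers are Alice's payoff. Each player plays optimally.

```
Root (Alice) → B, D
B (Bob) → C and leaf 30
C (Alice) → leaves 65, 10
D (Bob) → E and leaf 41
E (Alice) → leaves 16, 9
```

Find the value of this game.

30

C (Alice): max(65, 10) = 65
B (Bob): min(65, 30) = 30
E (Alice): max(16, 9) = 16
D (Bob): min(16, 41) = 16
Root (Alice): max(30, 16) = 30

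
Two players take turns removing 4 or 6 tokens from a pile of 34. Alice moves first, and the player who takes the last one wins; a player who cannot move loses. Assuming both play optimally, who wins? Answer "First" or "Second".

W/L table (W = player to move can force a win):
i:   0  1  2  3  4  5  6  7  8  9 10 11 12 13 14 15 16 17 18 19 20 21 22 23 24 25 26 27 28 29 30 31 32 33 34
     L  L  L  L  W  W  W  W  W  W  L  L  L  L  W  W  W  W  W  W  L  L  L  L  W  W  W  W  W  W  L  L  L  L  W
Position 34 is W, so the first player wins.

First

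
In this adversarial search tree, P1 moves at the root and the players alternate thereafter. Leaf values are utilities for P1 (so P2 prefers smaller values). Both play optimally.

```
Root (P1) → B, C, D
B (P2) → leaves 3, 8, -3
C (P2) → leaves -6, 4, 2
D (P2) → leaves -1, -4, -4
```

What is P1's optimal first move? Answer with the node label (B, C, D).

B

B (P2): min(3, 8, -3) = -3
C (P2): min(-6, 4, 2) = -6
D (P2): min(-1, -4, -4) = -4
Root (P1): max(-3, -6, -4) = -3
P1 picks the child with the highest value: B (value -3).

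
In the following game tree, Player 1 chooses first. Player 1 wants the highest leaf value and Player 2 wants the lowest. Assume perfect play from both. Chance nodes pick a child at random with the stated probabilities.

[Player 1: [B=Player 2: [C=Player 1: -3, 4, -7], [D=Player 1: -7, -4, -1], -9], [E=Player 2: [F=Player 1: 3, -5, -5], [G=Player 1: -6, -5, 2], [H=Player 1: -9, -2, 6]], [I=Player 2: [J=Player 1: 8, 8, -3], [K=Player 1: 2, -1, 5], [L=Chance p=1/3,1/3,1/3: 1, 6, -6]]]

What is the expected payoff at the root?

2

C (Player 1): max(-3, 4, -7) = 4
D (Player 1): max(-7, -4, -1) = -1
B (Player 2): min(4, -1, -9) = -9
F (Player 1): max(3, -5, -5) = 3
G (Player 1): max(-6, -5, 2) = 2
H (Player 1): max(-9, -2, 6) = 6
E (Player 2): min(3, 2, 6) = 2
J (Player 1): max(8, 8, -3) = 8
K (Player 1): max(2, -1, 5) = 5
L (Chance): 1/3·1 + 1/3·6 + 1/3·-6 = 0.33
I (Player 2): min(8, 5, 0.33) = 0.33
Root (Player 1): max(-9, 2, 0.33) = 2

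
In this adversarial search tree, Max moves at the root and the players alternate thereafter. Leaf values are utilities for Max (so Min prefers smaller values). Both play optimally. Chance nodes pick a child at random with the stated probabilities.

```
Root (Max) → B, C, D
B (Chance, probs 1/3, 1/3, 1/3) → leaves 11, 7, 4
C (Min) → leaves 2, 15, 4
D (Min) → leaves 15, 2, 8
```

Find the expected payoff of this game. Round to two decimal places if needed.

B (Chance): 1/3·11 + 1/3·7 + 1/3·4 = 7.33
C (Min): min(2, 15, 4) = 2
D (Min): min(15, 2, 8) = 2
Root (Max): max(7.33, 2, 2) = 7.33

7.33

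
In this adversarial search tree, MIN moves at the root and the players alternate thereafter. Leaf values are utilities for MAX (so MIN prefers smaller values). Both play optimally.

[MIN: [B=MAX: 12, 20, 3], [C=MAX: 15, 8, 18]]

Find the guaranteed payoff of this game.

18

B (MAX): max(12, 20, 3) = 20
C (MAX): max(15, 8, 18) = 18
Root (MIN): min(20, 18) = 18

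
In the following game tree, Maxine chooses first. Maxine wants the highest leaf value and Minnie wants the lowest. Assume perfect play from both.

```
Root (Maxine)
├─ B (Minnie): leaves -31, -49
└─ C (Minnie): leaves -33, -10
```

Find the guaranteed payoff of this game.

-33

B (Minnie): min(-31, -49) = -49
C (Minnie): min(-33, -10) = -33
Root (Maxine): max(-49, -33) = -33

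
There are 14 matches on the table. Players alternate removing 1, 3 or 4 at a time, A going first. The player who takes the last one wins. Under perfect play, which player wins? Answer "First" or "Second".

Positions where the player to move wins (W) vs loses (L):
i:   0  1  2  3  4  5  6  7  8  9 10 11 12 13 14
     L  W  L  W  W  W  W  L  W  L  W  W  W  W  L
Position 14 is L, so the second player wins.

Second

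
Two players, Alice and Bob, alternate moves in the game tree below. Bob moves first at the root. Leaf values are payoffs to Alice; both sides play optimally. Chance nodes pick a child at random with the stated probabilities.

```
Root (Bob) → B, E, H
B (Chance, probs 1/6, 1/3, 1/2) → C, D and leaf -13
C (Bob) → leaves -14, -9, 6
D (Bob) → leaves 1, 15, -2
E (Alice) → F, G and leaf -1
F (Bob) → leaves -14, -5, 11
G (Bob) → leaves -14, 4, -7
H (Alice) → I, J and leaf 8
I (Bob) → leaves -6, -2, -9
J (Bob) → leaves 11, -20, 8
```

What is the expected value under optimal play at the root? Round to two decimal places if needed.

-9.5

C (Bob): min(-14, -9, 6) = -14
D (Bob): min(1, 15, -2) = -2
B (Chance): 1/6·-14 + 1/3·-2 + 1/2·-13 = -9.5
F (Bob): min(-14, -5, 11) = -14
G (Bob): min(-14, 4, -7) = -14
E (Alice): max(-14, -14, -1) = -1
I (Bob): min(-6, -2, -9) = -9
J (Bob): min(11, -20, 8) = -20
H (Alice): max(-9, -20, 8) = 8
Root (Bob): min(-9.5, -1, 8) = -9.5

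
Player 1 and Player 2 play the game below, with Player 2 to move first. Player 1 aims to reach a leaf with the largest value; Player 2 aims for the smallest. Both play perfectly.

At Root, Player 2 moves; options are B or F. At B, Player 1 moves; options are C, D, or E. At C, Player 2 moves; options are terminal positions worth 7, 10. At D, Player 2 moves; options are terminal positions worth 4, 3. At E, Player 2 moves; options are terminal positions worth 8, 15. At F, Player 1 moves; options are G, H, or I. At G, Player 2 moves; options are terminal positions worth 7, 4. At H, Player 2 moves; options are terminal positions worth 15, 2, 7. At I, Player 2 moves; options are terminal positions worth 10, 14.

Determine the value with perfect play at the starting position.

C (Player 2): min(7, 10) = 7
D (Player 2): min(4, 3) = 3
E (Player 2): min(8, 15) = 8
B (Player 1): max(7, 3, 8) = 8
G (Player 2): min(7, 4) = 4
H (Player 2): min(15, 2, 7) = 2
I (Player 2): min(10, 14) = 10
F (Player 1): max(4, 2, 10) = 10
Root (Player 2): min(8, 10) = 8

8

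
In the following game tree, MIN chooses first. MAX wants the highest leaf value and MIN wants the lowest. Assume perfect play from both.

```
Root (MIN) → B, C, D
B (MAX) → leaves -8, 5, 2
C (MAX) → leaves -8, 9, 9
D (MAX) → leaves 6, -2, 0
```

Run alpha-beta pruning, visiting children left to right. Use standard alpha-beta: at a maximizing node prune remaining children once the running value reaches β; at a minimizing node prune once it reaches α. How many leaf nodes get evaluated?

B [α=-∞,β=+∞]: v=5
C [α=-∞,β=5]: v=9 after child 2 ≥ β → β-cutoff, skip 1
D [α=-∞,β=5]: v=6 after child 1 ≥ β → β-cutoff, skip 2
Root [α=-∞,β=+∞]: v=5
Leaves evaluated: 6 of 9.

6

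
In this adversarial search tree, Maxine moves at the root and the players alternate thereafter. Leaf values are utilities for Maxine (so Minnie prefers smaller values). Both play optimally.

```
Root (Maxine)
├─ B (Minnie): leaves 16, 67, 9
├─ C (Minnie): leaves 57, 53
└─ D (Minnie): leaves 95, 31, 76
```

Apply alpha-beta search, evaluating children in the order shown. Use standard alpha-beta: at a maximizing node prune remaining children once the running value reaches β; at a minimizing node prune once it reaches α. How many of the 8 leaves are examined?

7

B [α=-∞,β=+∞]: v=9
C [α=9,β=+∞]: v=53
D [α=53,β=+∞]: v=31 after child 2 ≤ α → α-cutoff, skip 1
Root [α=-∞,β=+∞]: v=53
Leaves evaluated: 7 of 8.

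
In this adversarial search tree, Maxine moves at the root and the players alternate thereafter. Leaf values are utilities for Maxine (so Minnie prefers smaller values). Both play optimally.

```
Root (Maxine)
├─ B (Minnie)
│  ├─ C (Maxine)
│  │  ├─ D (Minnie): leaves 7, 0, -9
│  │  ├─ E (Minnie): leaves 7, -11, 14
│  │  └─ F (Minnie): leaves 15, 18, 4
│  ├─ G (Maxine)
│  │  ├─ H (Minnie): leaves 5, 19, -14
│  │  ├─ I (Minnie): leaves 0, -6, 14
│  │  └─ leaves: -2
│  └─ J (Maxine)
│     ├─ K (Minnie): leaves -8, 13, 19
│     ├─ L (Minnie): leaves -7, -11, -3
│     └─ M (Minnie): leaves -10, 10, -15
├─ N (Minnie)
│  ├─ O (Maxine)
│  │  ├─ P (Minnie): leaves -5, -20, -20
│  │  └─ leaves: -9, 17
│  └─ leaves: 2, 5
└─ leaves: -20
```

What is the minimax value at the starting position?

2

D (Minnie): min(7, 0, -9) = -9
E (Minnie): min(7, -11, 14) = -11
F (Minnie): min(15, 18, 4) = 4
C (Maxine): max(-9, -11, 4) = 4
H (Minnie): min(5, 19, -14) = -14
I (Minnie): min(0, -6, 14) = -6
G (Maxine): max(-14, -6, -2) = -2
K (Minnie): min(-8, 13, 19) = -8
L (Minnie): min(-7, -11, -3) = -11
M (Minnie): min(-10, 10, -15) = -15
J (Maxine): max(-8, -11, -15) = -8
B (Minnie): min(4, -2, -8) = -8
P (Minnie): min(-5, -20, -20) = -20
O (Maxine): max(-20, -9, 17) = 17
N (Minnie): min(17, 2, 5) = 2
Root (Maxine): max(-8, 2, -20) = 2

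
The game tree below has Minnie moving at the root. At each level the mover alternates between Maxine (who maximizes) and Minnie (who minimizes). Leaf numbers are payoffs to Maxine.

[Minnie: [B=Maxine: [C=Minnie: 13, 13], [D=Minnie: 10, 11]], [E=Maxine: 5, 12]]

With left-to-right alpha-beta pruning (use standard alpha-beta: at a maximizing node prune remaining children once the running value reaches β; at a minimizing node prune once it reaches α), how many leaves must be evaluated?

C [α=-∞,β=+∞]: v=13
D [α=13,β=+∞]: v=10 after child 1 ≤ α → α-cutoff, skip 1
B [α=-∞,β=+∞]: v=13
E [α=-∞,β=13]: v=12
Root [α=-∞,β=+∞]: v=12
Leaves evaluated: 5 of 6.

5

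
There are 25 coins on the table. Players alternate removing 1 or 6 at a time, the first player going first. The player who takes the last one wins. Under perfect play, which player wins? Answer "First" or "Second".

i:   0  1  2  3  4  5  6  7  8  9 10 11 12 13 14 15 16 17 18 19 20 21 22 23 24 25
     L  W  L  W  L  W  W  L  W  L  W  L  W  W  L  W  L  W  L  W  W  L  W  L  W  L
Position 25 is L, so the second player wins.

Second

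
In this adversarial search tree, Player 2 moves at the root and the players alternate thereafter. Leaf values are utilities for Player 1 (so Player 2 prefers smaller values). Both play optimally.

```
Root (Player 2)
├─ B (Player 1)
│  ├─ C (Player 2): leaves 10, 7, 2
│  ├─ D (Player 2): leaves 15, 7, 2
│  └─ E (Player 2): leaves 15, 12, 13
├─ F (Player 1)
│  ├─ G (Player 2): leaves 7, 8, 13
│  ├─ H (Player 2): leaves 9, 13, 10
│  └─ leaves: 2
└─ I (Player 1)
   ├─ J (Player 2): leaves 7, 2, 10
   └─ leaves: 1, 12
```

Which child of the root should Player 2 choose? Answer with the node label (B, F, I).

F

C (Player 2): min(10, 7, 2) = 2
D (Player 2): min(15, 7, 2) = 2
E (Player 2): min(15, 12, 13) = 12
B (Player 1): max(2, 2, 12) = 12
G (Player 2): min(7, 8, 13) = 7
H (Player 2): min(9, 13, 10) = 9
F (Player 1): max(7, 9, 2) = 9
J (Player 2): min(7, 2, 10) = 2
I (Player 1): max(2, 1, 12) = 12
Root (Player 2): min(12, 9, 12) = 9
Player 2 picks the child with the lowest value: F (value 9).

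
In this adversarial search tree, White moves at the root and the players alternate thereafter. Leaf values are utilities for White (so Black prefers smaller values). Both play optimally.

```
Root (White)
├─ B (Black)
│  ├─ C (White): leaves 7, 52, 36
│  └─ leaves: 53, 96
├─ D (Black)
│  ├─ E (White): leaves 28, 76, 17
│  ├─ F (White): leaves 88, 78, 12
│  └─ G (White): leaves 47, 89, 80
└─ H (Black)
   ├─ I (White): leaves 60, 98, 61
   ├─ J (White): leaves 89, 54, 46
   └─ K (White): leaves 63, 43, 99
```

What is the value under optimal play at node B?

C: max(7, 52, 36) = 52
B: min(52, 53, 96) = 52

52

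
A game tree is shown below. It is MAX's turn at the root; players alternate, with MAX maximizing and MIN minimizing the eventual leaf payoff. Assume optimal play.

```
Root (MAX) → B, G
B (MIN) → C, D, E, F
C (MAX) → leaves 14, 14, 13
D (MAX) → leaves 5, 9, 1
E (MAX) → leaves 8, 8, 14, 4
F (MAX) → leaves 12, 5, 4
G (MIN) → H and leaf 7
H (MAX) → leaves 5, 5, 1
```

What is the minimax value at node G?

5

H: max(5, 5, 1) = 5
G: min(5, 7) = 5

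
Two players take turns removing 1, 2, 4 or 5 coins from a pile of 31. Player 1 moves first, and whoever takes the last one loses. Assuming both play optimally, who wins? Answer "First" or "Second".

Mark each pile size as W (mover wins) or L (mover loses):
i:   0  1  2  3  4  5  6  7  8  9 10 11 12 13 14 15 16 17 18 19 20 21 22 23 24 25 26 27 28 29 30 31
     W  L  W  W  L  W  W  L  W  W  L  W  W  L  W  W  L  W  W  L  W  W  L  W  W  L  W  W  L  W  W  L
Position 31 is L, so the second player wins.

Second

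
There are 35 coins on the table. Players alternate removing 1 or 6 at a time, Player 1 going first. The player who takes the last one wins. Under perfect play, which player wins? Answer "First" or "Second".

W/L table (W = player to move can force a win):
i:   0  1  2  3  4  5  6  7  8  9 10 11 12 13 14 15 16 17 18 19 20 21 22 23 24 25 26 27 28 29 30 31 32 33 34 35
     L  W  L  W  L  W  W  L  W  L  W  L  W  W  L  W  L  W  L  W  W  L  W  L  W  L  W  W  L  W  L  W  L  W  W  L
Position 35 is L, so the second player wins.

Second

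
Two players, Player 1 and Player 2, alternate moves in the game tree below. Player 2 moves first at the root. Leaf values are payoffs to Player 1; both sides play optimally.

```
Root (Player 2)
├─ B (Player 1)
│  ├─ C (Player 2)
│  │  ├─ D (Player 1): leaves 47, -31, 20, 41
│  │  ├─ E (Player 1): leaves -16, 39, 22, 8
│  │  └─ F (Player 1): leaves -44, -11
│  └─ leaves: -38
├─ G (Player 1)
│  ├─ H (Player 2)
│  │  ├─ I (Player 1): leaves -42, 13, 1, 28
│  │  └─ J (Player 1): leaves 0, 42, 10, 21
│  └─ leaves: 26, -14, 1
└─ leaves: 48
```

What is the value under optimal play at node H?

28

I: max(-42, 13, 1, 28) = 28
J: max(0, 42, 10, 21) = 42
H: min(28, 42) = 28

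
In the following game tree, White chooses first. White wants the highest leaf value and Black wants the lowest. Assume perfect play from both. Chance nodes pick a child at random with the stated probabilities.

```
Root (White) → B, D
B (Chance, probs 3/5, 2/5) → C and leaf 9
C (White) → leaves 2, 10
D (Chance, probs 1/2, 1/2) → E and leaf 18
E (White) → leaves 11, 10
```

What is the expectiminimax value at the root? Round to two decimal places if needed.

C (White): max(2, 10) = 10
B (Chance): 3/5·10 + 2/5·9 = 9.6
E (White): max(11, 10) = 11
D (Chance): 1/2·11 + 1/2·18 = 14.5
Root (White): max(9.6, 14.5) = 14.5

14.5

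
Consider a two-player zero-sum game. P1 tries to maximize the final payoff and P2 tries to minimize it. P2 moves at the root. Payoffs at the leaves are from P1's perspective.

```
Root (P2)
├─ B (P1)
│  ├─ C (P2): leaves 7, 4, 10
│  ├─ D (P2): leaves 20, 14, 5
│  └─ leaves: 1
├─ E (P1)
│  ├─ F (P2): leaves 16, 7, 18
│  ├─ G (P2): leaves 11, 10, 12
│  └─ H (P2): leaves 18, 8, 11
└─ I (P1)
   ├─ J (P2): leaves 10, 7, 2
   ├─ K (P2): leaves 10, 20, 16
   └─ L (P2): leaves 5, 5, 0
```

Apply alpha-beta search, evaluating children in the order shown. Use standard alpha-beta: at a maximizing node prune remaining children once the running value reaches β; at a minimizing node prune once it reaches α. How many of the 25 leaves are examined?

C [α=-∞,β=+∞]: v=4
D [α=4,β=+∞]: v=5
B [α=-∞,β=+∞]: v=5
F [α=-∞,β=5]: v=7
E [α=-∞,β=5]: v=7 after child 1 ≥ β → β-cutoff, skip 2
J [α=-∞,β=5]: v=2
K [α=2,β=5]: v=10
I [α=-∞,β=5]: v=10 after child 2 ≥ β → β-cutoff, skip 1
Root [α=-∞,β=+∞]: v=5
Leaves evaluated: 16 of 25.

16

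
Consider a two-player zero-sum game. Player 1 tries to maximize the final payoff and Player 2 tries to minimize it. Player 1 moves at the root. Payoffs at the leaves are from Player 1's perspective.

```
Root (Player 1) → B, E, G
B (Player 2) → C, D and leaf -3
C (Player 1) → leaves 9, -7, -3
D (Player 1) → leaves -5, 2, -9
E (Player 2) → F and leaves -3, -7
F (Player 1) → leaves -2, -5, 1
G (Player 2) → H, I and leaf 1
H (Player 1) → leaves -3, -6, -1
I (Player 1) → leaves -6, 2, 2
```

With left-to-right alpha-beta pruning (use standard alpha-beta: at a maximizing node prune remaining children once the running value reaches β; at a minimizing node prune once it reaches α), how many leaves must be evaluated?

17

C [α=-∞,β=+∞]: v=9
D [α=-∞,β=9]: v=2
B [α=-∞,β=+∞]: v=-3
F [α=-3,β=+∞]: v=1
E [α=-3,β=+∞]: v=-3 after child 2 ≤ α → α-cutoff, skip 1
H [α=-3,β=+∞]: v=-1
I [α=-3,β=-1]: v=2 after child 2 ≥ β → β-cutoff, skip 1
G [α=-3,β=+∞]: v=-1
Root [α=-∞,β=+∞]: v=-1
Leaves evaluated: 17 of 19.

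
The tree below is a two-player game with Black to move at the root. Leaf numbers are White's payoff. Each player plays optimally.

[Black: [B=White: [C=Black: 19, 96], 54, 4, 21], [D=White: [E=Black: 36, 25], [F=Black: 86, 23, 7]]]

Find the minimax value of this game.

25

C (Black): min(19, 96) = 19
B (White): max(19, 54, 4, 21) = 54
E (Black): min(36, 25) = 25
F (Black): min(86, 23, 7) = 7
D (White): max(25, 7) = 25
Root (Black): min(54, 25) = 25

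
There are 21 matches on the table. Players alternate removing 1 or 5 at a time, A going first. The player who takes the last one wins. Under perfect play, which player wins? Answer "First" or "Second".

First

Mark each pile size as W (mover wins) or L (mover loses):
i:   0  1  2  3  4  5  6  7  8  9 10 11 12 13 14 15 16 17 18 19 20 21
     L  W  L  W  L  W  L  W  L  W  L  W  L  W  L  W  L  W  L  W  L  W
Position 21 is W, so the first player wins.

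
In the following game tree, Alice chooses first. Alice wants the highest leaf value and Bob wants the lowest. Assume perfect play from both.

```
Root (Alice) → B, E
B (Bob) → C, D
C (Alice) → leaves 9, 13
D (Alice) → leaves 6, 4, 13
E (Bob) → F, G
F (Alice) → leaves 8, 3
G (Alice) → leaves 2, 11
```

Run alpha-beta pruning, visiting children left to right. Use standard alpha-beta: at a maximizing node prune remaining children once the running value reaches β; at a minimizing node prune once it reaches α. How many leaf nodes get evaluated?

7

C [α=-∞,β=+∞]: v=13
D [α=-∞,β=13]: v=13
B [α=-∞,β=+∞]: v=13
F [α=13,β=+∞]: v=8
E [α=13,β=+∞]: v=8 after child 1 ≤ α → α-cutoff, skip 1
Root [α=-∞,β=+∞]: v=13
Leaves evaluated: 7 of 9.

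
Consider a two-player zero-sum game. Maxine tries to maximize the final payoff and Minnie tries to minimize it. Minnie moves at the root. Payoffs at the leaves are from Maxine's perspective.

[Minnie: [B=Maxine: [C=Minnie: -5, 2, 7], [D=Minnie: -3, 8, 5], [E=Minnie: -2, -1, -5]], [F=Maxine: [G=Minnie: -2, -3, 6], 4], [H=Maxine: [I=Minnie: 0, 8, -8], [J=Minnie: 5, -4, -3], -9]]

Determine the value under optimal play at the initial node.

-4

C (Minnie): min(-5, 2, 7) = -5
D (Minnie): min(-3, 8, 5) = -3
E (Minnie): min(-2, -1, -5) = -5
B (Maxine): max(-5, -3, -5) = -3
G (Minnie): min(-2, -3, 6) = -3
F (Maxine): max(-3, 4) = 4
I (Minnie): min(0, 8, -8) = -8
J (Minnie): min(5, -4, -3) = -4
H (Maxine): max(-8, -4, -9) = -4
Root (Minnie): min(-3, 4, -4) = -4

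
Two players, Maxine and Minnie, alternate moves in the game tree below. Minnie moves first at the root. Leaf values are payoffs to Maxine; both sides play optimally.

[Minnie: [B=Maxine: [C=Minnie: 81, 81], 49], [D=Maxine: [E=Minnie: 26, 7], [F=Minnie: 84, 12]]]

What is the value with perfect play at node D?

12

E: min(26, 7) = 7
F: min(84, 12) = 12
D: max(7, 12) = 12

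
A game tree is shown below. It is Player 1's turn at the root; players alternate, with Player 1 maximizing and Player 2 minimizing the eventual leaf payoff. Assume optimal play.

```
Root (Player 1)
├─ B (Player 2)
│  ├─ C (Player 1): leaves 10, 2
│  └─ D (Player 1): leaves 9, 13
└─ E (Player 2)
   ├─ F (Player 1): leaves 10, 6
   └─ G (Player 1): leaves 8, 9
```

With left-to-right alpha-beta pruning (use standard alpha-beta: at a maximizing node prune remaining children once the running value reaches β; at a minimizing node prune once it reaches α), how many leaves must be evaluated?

6

C [α=-∞,β=+∞]: v=10
D [α=-∞,β=10]: v=13
B [α=-∞,β=+∞]: v=10
F [α=10,β=+∞]: v=10
E [α=10,β=+∞]: v=10 after child 1 ≤ α → α-cutoff, skip 1
Root [α=-∞,β=+∞]: v=10
Leaves evaluated: 6 of 8.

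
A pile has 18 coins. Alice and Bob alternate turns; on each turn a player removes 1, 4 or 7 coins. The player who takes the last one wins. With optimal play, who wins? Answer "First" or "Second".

i:   0  1  2  3  4  5  6  7  8  9 10 11 12 13 14 15 16 17 18
     L  W  L  W  W  L  W  W  L  W  L  W  W  L  W  W  L  W  L
Position 18 is L, so the second player wins.

Second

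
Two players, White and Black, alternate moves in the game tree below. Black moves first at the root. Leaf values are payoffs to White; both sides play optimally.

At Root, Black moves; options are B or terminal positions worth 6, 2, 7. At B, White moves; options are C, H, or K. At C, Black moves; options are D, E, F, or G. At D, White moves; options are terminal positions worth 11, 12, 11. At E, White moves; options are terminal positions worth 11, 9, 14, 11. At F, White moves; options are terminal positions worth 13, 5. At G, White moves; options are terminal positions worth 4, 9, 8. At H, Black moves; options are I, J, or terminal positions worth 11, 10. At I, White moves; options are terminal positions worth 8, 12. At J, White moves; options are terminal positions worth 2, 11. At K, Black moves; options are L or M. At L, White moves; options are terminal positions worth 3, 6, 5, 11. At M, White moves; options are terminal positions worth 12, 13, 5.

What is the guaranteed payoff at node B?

11

D: max(11, 12, 11) = 12
E: max(11, 9, 14, 11) = 14
F: max(13, 5) = 13
G: max(4, 9, 8) = 9
C: min(12, 14, 13, 9) = 9
I: max(8, 12) = 12
J: max(2, 11) = 11
H: min(12, 11, 11, 10) = 10
L: max(3, 6, 5, 11) = 11
M: max(12, 13, 5) = 13
K: min(11, 13) = 11
B: max(9, 10, 11) = 11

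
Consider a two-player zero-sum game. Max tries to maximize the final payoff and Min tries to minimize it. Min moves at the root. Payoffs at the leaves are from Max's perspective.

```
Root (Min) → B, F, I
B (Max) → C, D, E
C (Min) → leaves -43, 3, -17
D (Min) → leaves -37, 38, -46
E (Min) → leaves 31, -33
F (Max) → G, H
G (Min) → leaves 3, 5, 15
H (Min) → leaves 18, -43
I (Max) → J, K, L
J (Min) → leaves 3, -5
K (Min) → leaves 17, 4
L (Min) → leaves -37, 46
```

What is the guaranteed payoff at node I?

4

J: min(3, -5) = -5
K: min(17, 4) = 4
L: min(-37, 46) = -37
I: max(-5, 4, -37) = 4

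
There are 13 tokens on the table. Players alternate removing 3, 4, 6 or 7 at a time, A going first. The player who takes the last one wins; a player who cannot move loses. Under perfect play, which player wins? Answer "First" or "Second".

i:   0  1  2  3  4  5  6  7  8  9 10 11 12 13
     L  L  L  W  W  W  W  W  W  W  L  L  L  W
Position 13 is W, so the first player wins.

First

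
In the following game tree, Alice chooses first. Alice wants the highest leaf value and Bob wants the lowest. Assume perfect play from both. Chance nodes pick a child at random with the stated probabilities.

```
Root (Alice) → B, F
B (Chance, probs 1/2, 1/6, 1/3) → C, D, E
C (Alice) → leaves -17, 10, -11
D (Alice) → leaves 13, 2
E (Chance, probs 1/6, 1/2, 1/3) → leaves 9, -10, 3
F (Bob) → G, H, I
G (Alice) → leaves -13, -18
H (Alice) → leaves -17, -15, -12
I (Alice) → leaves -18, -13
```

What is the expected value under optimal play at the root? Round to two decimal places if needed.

C (Alice): max(-17, 10, -11) = 10
D (Alice): max(13, 2) = 13
E (Chance): 1/6·9 + 1/2·-10 + 1/3·3 = -2.5
B (Chance): 1/2·10 + 1/6·13 + 1/3·-2.5 = 6.33
G (Alice): max(-13, -18) = -13
H (Alice): max(-17, -15, -12) = -12
I (Alice): max(-18, -13) = -13
F (Bob): min(-13, -12, -13) = -13
Root (Alice): max(6.33, -13) = 6.33

6.33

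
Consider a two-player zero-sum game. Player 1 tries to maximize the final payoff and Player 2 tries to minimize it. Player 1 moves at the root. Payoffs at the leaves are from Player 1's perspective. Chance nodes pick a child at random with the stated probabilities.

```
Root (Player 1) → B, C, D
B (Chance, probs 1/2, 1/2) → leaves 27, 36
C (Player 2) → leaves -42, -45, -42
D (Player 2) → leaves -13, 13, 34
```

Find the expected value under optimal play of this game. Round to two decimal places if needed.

B (Chance): 1/2·27 + 1/2·36 = 31.5
C (Player 2): min(-42, -45, -42) = -45
D (Player 2): min(-13, 13, 34) = -13
Root (Player 1): max(31.5, -45, -13) = 31.5

31.5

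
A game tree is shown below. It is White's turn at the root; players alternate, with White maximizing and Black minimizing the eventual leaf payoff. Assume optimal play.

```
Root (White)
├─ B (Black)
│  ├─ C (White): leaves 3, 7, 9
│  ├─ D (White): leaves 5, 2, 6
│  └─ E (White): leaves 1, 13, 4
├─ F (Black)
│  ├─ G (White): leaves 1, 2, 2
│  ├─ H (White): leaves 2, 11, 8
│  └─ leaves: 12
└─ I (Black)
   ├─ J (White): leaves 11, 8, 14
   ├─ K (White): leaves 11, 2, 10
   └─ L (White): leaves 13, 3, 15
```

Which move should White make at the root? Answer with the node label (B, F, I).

I

C (White): max(3, 7, 9) = 9
D (White): max(5, 2, 6) = 6
E (White): max(1, 13, 4) = 13
B (Black): min(9, 6, 13) = 6
G (White): max(1, 2, 2) = 2
H (White): max(2, 11, 8) = 11
F (Black): min(2, 11, 12) = 2
J (White): max(11, 8, 14) = 14
K (White): max(11, 2, 10) = 11
L (White): max(13, 3, 15) = 15
I (Black): min(14, 11, 15) = 11
Root (White): max(6, 2, 11) = 11
White picks the child with the highest value: I (value 11).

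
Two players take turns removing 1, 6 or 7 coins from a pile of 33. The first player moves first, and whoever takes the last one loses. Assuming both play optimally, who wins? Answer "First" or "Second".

Positions where the player to move wins (W) vs loses (L):
i:   0  1  2  3  4  5  6  7  8  9 10 11 12 13 14 15 16 17 18 19 20 21 22 23 24 25 26 27 28 29 30 31 32 33
     W  L  W  L  W  L  W  W  W  W  W  W  W  L  W  L  W  L  W  W  W  W  W  W  W  L  W  L  W  L  W  W  W  W
Position 33 is W, so the first player wins.

First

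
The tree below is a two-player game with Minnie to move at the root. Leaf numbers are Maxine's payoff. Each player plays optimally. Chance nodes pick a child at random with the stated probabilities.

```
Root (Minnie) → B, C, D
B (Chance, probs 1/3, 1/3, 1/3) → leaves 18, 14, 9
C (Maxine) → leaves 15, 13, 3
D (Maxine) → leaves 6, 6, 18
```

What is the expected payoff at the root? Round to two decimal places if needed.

B (Chance): 1/3·18 + 1/3·14 + 1/3·9 = 13.67
C (Maxine): max(15, 13, 3) = 15
D (Maxine): max(6, 6, 18) = 18
Root (Minnie): min(13.67, 15, 18) = 13.67

13.67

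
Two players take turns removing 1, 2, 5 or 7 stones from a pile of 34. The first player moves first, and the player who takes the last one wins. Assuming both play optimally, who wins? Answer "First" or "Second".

First

Positions where the player to move wins (W) vs loses (L):
i:   0  1  2  3  4  5  6  7  8  9 10 11 12 13 14 15 16 17 18 19 20 21 22 23 24 25 26 27 28 29 30 31 32 33 34
     L  W  W  L  W  W  L  W  W  L  W  W  L  W  W  L  W  W  L  W  W  L  W  W  L  W  W  L  W  W  L  W  W  L  W
Position 34 is W, so the first player wins.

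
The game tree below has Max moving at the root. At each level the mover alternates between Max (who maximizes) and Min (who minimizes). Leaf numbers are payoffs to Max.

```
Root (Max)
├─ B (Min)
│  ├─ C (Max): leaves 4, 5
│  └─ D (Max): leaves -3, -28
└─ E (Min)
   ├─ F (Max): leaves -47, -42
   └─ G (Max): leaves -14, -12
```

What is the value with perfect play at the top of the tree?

-3

C (Max): max(4, 5) = 5
D (Max): max(-3, -28) = -3
B (Min): min(5, -3) = -3
F (Max): max(-47, -42) = -42
G (Max): max(-14, -12) = -12
E (Min): min(-42, -12) = -42
Root (Max): max(-3, -42) = -3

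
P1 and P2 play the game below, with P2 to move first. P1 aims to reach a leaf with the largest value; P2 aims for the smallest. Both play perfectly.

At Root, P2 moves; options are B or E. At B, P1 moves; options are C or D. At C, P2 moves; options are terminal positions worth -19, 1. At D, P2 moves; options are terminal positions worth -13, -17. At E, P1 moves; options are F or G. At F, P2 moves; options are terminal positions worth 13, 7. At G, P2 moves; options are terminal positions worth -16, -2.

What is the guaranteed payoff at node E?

F: min(13, 7) = 7
G: min(-16, -2) = -16
E: max(7, -16) = 7

7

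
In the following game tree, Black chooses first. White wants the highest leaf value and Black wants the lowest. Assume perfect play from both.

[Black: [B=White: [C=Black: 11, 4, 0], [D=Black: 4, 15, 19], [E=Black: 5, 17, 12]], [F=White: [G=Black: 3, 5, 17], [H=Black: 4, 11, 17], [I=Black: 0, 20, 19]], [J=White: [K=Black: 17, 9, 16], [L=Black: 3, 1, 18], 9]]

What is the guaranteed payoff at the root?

C (Black): min(11, 4, 0) = 0
D (Black): min(4, 15, 19) = 4
E (Black): min(5, 17, 12) = 5
B (White): max(0, 4, 5) = 5
G (Black): min(3, 5, 17) = 3
H (Black): min(4, 11, 17) = 4
I (Black): min(0, 20, 19) = 0
F (White): max(3, 4, 0) = 4
K (Black): min(17, 9, 16) = 9
L (Black): min(3, 1, 18) = 1
J (White): max(9, 1, 9) = 9
Root (Black): min(5, 4, 9) = 4

4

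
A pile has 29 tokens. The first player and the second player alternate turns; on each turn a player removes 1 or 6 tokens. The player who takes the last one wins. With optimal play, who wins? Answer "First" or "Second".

First

Mark each pile size as W (mover wins) or L (mover loses):
i:   0  1  2  3  4  5  6  7  8  9 10 11 12 13 14 15 16 17 18 19 20 21 22 23 24 25 26 27 28 29
     L  W  L  W  L  W  W  L  W  L  W  L  W  W  L  W  L  W  L  W  W  L  W  L  W  L  W  W  L  W
Position 29 is W, so the first player wins.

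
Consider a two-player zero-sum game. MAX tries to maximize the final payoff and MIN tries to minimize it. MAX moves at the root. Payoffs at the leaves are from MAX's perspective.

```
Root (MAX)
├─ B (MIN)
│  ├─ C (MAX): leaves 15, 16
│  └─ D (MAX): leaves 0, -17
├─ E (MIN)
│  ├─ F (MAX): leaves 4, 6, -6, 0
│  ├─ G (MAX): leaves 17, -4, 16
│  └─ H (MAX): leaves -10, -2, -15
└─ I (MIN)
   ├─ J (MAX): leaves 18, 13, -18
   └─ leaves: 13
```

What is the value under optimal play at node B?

0

C: max(15, 16) = 16
D: max(0, -17) = 0
B: min(16, 0) = 0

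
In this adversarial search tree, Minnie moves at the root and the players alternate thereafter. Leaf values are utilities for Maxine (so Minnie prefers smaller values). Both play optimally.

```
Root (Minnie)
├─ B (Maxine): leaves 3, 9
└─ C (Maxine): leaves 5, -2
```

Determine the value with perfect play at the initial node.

B (Maxine): max(3, 9) = 9
C (Maxine): max(5, -2) = 5
Root (Minnie): min(9, 5) = 5

5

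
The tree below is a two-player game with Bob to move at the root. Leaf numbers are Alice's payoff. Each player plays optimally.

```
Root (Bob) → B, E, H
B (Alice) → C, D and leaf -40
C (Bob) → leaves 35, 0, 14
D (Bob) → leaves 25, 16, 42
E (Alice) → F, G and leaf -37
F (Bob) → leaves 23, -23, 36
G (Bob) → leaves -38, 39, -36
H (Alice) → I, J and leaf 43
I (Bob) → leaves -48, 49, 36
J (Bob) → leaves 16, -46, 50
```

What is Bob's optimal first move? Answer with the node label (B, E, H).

E

C (Bob): min(35, 0, 14) = 0
D (Bob): min(25, 16, 42) = 16
B (Alice): max(0, 16, -40) = 16
F (Bob): min(23, -23, 36) = -23
G (Bob): min(-38, 39, -36) = -38
E (Alice): max(-23, -38, -37) = -23
I (Bob): min(-48, 49, 36) = -48
J (Bob): min(16, -46, 50) = -46
H (Alice): max(-48, -46, 43) = 43
Root (Bob): min(16, -23, 43) = -23
Bob picks the child with the lowest value: E (value -23).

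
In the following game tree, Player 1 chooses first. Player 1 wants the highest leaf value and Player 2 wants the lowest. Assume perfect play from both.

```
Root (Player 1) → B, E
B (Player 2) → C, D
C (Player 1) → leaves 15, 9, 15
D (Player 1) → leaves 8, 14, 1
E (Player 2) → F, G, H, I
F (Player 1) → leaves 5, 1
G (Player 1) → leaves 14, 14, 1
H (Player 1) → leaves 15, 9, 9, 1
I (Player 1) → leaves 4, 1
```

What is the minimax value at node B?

14

C: max(15, 9, 15) = 15
D: max(8, 14, 1) = 14
B: min(15, 14) = 14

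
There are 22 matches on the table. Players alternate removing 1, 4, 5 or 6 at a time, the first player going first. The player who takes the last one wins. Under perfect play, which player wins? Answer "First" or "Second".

First

i:   0  1  2  3  4  5  6  7  8  9 10 11 12 13 14 15 16 17 18 19 20 21 22
     L  W  L  W  W  W  W  W  W  L  W  L  W  W  W  W  W  W  L  W  L  W  W
Position 22 is W, so the first player wins.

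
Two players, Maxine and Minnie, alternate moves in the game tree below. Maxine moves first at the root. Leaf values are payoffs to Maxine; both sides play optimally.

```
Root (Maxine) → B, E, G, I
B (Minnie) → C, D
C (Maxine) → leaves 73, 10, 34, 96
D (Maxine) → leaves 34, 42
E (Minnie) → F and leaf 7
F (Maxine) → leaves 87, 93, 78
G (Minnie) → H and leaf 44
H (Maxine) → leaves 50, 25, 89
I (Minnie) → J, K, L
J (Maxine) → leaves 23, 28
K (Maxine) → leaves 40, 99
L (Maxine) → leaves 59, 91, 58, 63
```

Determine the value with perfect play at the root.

C (Maxine): max(73, 10, 34, 96) = 96
D (Maxine): max(34, 42) = 42
B (Minnie): min(96, 42) = 42
F (Maxine): max(87, 93, 78) = 93
E (Minnie): min(93, 7) = 7
H (Maxine): max(50, 25, 89) = 89
G (Minnie): min(89, 44) = 44
J (Maxine): max(23, 28) = 28
K (Maxine): max(40, 99) = 99
L (Maxine): max(59, 91, 58, 63) = 91
I (Minnie): min(28, 99, 91) = 28
Root (Maxine): max(42, 7, 44, 28) = 44

44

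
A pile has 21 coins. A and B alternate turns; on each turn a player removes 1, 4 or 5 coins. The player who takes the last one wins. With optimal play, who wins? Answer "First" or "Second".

Positions where the player to move wins (W) vs loses (L):
i:   0  1  2  3  4  5  6  7  8  9 10 11 12 13 14 15 16 17 18 19 20 21
     L  W  L  W  W  W  W  W  L  W  L  W  W  W  W  W  L  W  L  W  W  W
Position 21 is W, so the first player wins.

First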